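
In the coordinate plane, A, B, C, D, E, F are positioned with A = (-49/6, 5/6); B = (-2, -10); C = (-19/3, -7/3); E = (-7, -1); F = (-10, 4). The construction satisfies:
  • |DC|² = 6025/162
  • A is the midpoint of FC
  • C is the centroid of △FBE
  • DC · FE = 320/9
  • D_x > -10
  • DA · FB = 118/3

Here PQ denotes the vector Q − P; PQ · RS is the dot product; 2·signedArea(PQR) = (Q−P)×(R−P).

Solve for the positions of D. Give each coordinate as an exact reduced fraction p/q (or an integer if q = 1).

1. D_x = -169/18  [DC · FE = 320/9 ∩ DA · FB = 118/3]
2. D_y = 53/18  [DC · FE = 320/9 ∩ DA · FB = 118/3]
   → D = (-169/18, 53/18)

D = (-169/18, 53/18)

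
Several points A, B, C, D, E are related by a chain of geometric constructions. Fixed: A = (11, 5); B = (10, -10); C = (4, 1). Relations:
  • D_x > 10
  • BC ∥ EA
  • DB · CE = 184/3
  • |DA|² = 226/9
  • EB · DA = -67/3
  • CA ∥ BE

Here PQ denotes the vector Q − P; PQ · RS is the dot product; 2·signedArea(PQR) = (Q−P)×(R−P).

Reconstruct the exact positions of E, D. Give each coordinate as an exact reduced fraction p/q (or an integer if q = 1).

1. E_x = 17  [BC ∥ EA ∩ CA ∥ BE]
2. E_y = -6  [BC ∥ EA ∩ CA ∥ BE]
   → E = (17, -6)
3. D_x = 32/3  [DB · CE = 184/3 ∩ EB · DA = -67/3]
4. D_y = 0  [DB · CE = 184/3 ∩ EB · DA = -67/3]
   → D = (32/3, 0)

D = (32/3, 0)
E = (17, -6)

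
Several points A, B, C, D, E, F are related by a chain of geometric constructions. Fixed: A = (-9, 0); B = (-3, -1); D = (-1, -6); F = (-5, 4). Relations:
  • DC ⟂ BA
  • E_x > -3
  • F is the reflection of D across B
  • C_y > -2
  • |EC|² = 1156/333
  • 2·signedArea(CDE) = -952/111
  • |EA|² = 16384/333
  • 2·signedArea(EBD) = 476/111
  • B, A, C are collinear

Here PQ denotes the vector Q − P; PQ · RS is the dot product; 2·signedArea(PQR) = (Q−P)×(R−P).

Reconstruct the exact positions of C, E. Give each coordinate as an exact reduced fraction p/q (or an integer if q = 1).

1. C_x = -9/37  [B, A, C are collinear ∩ DC ⟂ BA]
2. C_y = -54/37  [B, A, C are collinear ∩ DC ⟂ BA]
   → C = (-9/37, -54/37)
3. E_x = -77/37  [2·signedArea(EBD) = 476/111 ∩ 2·signedArea(CDE) = -952/111]
4. E_y = -128/111  [2·signedArea(EBD) = 476/111 ∩ 2·signedArea(CDE) = -952/111]
   → E = (-77/37, -128/111)

C = (-9/37, -54/37)
E = (-77/37, -128/111)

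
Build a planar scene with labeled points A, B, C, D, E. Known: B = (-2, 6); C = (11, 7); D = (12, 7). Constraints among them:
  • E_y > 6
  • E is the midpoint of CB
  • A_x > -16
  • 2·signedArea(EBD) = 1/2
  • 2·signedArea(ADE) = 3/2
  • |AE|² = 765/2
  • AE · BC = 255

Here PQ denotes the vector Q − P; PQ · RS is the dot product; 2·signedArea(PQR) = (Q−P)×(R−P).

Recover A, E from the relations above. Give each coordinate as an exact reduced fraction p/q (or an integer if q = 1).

A = (-15, 5)
E = (9/2, 13/2)

1. E_x = 9/2  [E is the midpoint of CB]
2. E_y = 13/2  [E is the midpoint of CB]
   → E = (9/2, 13/2)
3. A_x = -15  [2·signedArea(ADE) = 3/2 ∩ AE · BC = 255]
4. A_y = 5  [2·signedArea(ADE) = 3/2 ∩ AE · BC = 255]
   → A = (-15, 5)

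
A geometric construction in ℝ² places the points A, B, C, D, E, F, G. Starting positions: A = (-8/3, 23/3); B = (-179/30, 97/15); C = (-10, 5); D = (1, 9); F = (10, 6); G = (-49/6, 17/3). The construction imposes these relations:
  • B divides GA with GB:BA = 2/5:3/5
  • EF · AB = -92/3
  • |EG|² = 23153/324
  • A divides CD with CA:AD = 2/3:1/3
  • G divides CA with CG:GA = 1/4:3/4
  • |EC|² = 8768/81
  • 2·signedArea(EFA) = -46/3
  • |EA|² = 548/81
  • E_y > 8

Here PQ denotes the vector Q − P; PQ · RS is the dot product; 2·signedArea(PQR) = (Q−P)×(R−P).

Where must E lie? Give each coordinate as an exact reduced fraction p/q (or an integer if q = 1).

E = (-2/9, 77/9)

1. E_x = -2/9  [2·signedArea(EFA) = -46/3 ∩ EF · AB = -92/3]
2. E_y = 77/9  [2·signedArea(EFA) = -46/3 ∩ EF · AB = -92/3]
   → E = (-2/9, 77/9)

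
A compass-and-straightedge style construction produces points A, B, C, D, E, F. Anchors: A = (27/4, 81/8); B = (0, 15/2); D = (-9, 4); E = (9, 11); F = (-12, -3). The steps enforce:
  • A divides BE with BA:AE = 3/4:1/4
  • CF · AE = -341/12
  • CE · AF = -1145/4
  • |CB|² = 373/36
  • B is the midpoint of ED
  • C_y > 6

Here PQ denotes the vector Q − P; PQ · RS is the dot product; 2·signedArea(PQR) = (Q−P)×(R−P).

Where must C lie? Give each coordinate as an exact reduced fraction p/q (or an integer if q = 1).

C = (-3, 19/3)

1. C_x = -3  [CF · AE = -341/12 ∩ CE · AF = -1145/4]
2. C_y = 19/3  [CF · AE = -341/12 ∩ CE · AF = -1145/4]
   → C = (-3, 19/3)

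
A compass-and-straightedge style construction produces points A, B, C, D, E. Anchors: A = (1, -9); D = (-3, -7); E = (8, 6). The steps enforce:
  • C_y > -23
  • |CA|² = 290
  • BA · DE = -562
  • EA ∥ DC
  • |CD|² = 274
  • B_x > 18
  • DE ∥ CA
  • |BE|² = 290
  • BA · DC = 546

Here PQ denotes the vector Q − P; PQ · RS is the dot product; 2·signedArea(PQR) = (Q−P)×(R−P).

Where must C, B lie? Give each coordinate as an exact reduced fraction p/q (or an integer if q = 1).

1. C_x = -10  [DE ∥ CA ∩ EA ∥ DC]
2. C_y = -22  [DE ∥ CA ∩ EA ∥ DC]
   → C = (-10, -22)
3. B_x = 19  [BA · DC = 546 ∩ BA · DE = -562]
4. B_y = 19  [BA · DC = 546 ∩ BA · DE = -562]
   → B = (19, 19)

B = (19, 19)
C = (-10, -22)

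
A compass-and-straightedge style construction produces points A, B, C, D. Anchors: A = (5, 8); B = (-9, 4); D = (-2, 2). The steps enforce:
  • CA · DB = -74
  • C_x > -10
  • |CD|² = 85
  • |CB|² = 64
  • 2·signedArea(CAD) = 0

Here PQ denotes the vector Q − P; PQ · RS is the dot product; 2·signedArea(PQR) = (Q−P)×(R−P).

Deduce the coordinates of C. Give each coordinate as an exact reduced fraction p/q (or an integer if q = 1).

C = (-9, -4)

1. C_x = -9  [2·signedArea(CAD) = 0 ∩ CA · DB = -74]
2. C_y = -4  [2·signedArea(CAD) = 0 ∩ CA · DB = -74]
   → C = (-9, -4)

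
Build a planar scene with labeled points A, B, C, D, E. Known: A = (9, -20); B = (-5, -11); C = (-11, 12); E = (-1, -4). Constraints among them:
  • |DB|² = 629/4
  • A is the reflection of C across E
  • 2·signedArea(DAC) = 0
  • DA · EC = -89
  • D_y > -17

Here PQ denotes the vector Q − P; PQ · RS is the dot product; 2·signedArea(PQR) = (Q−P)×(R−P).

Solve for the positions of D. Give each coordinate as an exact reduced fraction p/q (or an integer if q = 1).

1. D_x = 13/2  [2·signedArea(DAC) = 0 ∩ DA · EC = -89]
2. D_y = -16  [2·signedArea(DAC) = 0 ∩ DA · EC = -89]
   → D = (13/2, -16)

D = (13/2, -16)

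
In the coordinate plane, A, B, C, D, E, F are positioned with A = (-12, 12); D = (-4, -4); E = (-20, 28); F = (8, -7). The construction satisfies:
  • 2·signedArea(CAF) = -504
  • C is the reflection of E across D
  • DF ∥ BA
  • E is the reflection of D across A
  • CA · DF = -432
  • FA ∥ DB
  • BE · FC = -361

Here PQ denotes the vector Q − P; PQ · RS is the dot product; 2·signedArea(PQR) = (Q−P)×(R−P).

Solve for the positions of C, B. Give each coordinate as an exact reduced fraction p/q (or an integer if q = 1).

B = (-24, 15)
C = (12, -36)

1. C_x = 12  [C is the reflection of E across D]
2. C_y = -36  [C is the reflection of E across D]
   → C = (12, -36)
3. B_x = -24  [DF ∥ BA ∩ FA ∥ DB]
4. B_y = 15  [DF ∥ BA ∩ FA ∥ DB]
   → B = (-24, 15)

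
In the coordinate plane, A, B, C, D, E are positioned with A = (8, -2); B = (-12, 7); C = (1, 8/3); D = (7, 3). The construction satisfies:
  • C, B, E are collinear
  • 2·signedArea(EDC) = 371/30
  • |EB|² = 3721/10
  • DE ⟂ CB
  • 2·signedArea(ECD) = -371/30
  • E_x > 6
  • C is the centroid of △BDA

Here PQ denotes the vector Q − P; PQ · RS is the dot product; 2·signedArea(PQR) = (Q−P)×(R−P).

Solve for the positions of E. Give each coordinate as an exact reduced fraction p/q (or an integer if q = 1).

E = (63/10, 9/10)

1. E_x = 63/10  [C, B, E are collinear ∩ DE ⟂ CB]
2. E_y = 9/10  [C, B, E are collinear ∩ DE ⟂ CB]
   → E = (63/10, 9/10)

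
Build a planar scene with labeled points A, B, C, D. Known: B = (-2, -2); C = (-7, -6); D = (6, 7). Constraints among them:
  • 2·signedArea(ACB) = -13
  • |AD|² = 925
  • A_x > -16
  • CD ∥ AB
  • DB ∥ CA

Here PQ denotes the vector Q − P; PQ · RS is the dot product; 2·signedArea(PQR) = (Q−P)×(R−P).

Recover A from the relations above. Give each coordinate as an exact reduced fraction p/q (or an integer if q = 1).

1. A_x = -15  [CD ∥ AB ∩ DB ∥ CA]
2. A_y = -15  [CD ∥ AB ∩ DB ∥ CA]
   → A = (-15, -15)

A = (-15, -15)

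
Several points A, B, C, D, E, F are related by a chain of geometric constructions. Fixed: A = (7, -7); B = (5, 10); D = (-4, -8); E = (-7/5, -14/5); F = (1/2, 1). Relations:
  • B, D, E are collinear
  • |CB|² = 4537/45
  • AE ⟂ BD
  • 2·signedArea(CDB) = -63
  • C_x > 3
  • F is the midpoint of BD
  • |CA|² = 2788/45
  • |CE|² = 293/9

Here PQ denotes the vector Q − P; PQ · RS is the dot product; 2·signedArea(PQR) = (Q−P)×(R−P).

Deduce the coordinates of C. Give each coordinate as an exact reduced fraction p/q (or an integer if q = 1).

C = (53/15, 1/15)

1. C_x = 53/15  [line -18·x + 9·y + 63 = 0 ∩ |CE|² = 293/9]
2. C_y = 1/15  [line -18·x + 9·y + 63 = 0 ∩ |CE|² = 293/9]
   → C = (53/15, 1/15)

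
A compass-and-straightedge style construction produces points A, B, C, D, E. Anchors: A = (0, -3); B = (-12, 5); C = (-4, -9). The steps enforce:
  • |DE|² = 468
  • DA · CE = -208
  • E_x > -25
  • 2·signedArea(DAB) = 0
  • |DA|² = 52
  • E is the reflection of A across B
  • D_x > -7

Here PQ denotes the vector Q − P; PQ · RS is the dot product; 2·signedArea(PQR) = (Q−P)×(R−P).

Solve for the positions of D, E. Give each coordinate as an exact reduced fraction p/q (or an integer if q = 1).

1. E_x = -24  [E is the reflection of A across B]
2. E_y = 13  [E is the reflection of A across B]
   → E = (-24, 13)
3. D_x = -6  [2·signedArea(DAB) = 0 ∩ DA · CE = -208]
4. D_y = 1  [2·signedArea(DAB) = 0 ∩ DA · CE = -208]
   → D = (-6, 1)

D = (-6, 1)
E = (-24, 13)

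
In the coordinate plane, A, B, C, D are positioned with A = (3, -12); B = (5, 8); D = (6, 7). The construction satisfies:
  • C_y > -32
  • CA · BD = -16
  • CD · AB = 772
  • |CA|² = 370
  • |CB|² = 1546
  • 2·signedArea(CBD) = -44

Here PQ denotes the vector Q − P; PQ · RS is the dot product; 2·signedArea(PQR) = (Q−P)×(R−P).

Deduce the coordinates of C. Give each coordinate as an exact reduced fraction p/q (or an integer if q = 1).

C = (0, -31)

1. C_x = 0  [2·signedArea(CBD) = -44 ∩ CA · BD = -16]
2. C_y = -31  [2·signedArea(CBD) = -44 ∩ CA · BD = -16]
   → C = (0, -31)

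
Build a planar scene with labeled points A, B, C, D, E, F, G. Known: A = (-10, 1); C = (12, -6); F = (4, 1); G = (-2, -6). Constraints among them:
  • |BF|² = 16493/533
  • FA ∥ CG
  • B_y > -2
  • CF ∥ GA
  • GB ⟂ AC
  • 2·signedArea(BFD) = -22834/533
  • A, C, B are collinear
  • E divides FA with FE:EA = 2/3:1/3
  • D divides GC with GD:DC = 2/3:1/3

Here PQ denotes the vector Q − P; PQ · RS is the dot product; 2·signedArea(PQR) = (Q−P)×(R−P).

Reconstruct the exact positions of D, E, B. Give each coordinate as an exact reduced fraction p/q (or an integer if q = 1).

B = (-380/533, -1042/533)
D = (22/3, -6)
E = (-16/3, 1)

1. D_x = 22/3  [D divides GC with GD:DC = 2/3:1/3]
2. D_y = -6  [D divides GC with GD:DC = 2/3:1/3]
   → D = (22/3, -6)
3. E_x = -16/3  [E divides FA with FE:EA = 2/3:1/3]
4. E_y = 1  [E divides FA with FE:EA = 2/3:1/3]
   → E = (-16/3, 1)
5. B_x = -380/533  [A, C, B are collinear ∩ GB ⟂ AC]
6. B_y = -1042/533  [A, C, B are collinear ∩ GB ⟂ AC]
   → B = (-380/533, -1042/533)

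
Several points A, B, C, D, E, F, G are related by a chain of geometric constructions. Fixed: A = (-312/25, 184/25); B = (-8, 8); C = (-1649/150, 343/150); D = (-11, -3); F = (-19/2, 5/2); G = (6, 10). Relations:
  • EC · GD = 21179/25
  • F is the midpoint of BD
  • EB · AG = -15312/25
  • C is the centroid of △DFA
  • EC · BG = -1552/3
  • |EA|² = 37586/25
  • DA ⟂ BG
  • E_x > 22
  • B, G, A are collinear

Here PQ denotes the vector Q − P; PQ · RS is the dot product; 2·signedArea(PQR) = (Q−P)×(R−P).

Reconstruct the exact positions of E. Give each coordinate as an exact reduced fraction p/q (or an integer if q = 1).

1. E_x = 23  [EB · AG = -15312/25 ∩ EC · GD = 21179/25]
2. E_y = 23  [EB · AG = -15312/25 ∩ EC · GD = 21179/25]
   → E = (23, 23)

E = (23, 23)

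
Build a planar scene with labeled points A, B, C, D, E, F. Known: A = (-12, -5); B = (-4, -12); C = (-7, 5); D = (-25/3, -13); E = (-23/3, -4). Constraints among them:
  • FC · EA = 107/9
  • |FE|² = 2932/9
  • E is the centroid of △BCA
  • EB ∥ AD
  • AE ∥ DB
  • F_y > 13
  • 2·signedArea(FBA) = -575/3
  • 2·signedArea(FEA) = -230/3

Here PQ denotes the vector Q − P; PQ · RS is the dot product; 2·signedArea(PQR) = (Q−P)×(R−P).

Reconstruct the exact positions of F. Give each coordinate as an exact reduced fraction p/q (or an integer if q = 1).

1. F_x = -19/3  [2·signedArea(FBA) = -575/3 ∩ 2·signedArea(FEA) = -230/3]
2. F_y = 14  [2·signedArea(FBA) = -575/3 ∩ 2·signedArea(FEA) = -230/3]
   → F = (-19/3, 14)

F = (-19/3, 14)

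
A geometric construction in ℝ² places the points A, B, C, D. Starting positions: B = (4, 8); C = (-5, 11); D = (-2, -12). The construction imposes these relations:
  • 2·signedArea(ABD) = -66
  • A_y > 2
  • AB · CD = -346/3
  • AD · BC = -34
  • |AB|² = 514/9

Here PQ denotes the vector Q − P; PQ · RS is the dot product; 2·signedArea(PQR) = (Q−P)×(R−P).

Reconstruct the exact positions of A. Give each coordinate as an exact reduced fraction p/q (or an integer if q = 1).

1. A_x = -1  [AD · BC = -34 ∩ AB · CD = -346/3]
2. A_y = 7/3  [AD · BC = -34 ∩ AB · CD = -346/3]
   → A = (-1, 7/3)

A = (-1, 7/3)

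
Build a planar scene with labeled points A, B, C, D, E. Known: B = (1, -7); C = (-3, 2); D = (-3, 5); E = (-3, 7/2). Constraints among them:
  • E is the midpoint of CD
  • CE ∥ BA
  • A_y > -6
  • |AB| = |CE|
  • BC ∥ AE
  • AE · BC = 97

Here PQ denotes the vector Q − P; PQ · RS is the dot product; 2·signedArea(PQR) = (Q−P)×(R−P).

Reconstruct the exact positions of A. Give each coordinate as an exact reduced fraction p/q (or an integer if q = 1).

A = (1, -11/2)

1. A_x = 1  [BC ∥ AE ∩ CE ∥ BA]
2. A_y = -11/2  [BC ∥ AE ∩ CE ∥ BA]
   → A = (1, -11/2)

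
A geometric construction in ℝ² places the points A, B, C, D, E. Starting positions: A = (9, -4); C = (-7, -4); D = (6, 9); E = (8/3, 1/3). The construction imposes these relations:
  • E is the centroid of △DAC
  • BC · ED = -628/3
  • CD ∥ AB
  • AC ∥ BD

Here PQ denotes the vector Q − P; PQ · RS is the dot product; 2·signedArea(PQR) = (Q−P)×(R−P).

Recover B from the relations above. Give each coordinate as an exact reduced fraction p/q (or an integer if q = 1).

B = (22, 9)

1. B_x = 22  [AC ∥ BD ∩ CD ∥ AB]
2. B_y = 9  [AC ∥ BD ∩ CD ∥ AB]
   → B = (22, 9)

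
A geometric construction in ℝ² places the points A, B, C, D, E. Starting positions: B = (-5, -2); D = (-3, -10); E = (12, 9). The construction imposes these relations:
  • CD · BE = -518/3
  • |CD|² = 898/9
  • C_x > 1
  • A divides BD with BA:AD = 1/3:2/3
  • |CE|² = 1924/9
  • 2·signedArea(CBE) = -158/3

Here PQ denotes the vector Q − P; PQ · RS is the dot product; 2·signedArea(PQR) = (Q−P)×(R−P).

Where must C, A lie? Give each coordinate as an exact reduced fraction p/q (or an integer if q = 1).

A = (-13/3, -14/3)
C = (4/3, -1)

1. C_x = 4/3  [2·signedArea(CBE) = -158/3 ∩ CD · BE = -518/3]
2. C_y = -1  [2·signedArea(CBE) = -158/3 ∩ CD · BE = -518/3]
   → C = (4/3, -1)
3. A_x = -13/3  [A divides BD with BA:AD = 1/3:2/3]
4. A_y = -14/3  [A divides BD with BA:AD = 1/3:2/3]
   → A = (-13/3, -14/3)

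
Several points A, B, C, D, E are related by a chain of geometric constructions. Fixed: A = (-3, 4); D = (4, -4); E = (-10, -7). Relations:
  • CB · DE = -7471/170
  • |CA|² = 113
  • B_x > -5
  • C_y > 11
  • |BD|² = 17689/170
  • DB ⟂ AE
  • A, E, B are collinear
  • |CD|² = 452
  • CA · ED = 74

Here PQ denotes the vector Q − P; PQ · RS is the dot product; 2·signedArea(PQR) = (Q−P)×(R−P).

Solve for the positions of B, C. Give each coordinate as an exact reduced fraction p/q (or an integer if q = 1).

B = (-783/170, 251/170)
C = (-10, 12)

1. B_x = -783/170  [A, E, B are collinear ∩ DB ⟂ AE]
2. B_y = 251/170  [A, E, B are collinear ∩ DB ⟂ AE]
   → B = (-783/170, 251/170)
3. C_x = -10  [line 14·x + 3·y + 104 = 0 ∩ |CA|² = 113]
4. C_y = 12  [line 14·x + 3·y + 104 = 0 ∩ |CA|² = 113]
   → C = (-10, 12)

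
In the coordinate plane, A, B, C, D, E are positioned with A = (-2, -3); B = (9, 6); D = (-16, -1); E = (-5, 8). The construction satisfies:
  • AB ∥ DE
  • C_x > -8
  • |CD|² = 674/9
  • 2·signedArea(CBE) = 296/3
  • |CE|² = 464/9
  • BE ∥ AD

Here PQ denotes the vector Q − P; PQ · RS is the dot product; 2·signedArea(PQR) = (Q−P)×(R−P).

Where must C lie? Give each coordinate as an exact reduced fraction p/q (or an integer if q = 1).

C = (-23/3, 4/3)

1. C_x = -23/3  [line -2·x + -14·y + 10/3 = 0 ∩ |CD|² = 674/9]
2. C_y = 4/3  [line -2·x + -14·y + 10/3 = 0 ∩ |CD|² = 674/9]
   → C = (-23/3, 4/3)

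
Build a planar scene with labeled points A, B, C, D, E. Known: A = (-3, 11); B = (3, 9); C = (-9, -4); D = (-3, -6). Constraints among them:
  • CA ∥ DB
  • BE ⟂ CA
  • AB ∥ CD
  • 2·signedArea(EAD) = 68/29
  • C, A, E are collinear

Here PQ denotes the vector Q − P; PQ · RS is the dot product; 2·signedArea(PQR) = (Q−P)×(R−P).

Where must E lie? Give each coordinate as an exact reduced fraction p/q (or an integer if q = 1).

1. E_x = -83/29  [C, A, E are collinear ∩ BE ⟂ CA]
2. E_y = 329/29  [C, A, E are collinear ∩ BE ⟂ CA]
   → E = (-83/29, 329/29)

E = (-83/29, 329/29)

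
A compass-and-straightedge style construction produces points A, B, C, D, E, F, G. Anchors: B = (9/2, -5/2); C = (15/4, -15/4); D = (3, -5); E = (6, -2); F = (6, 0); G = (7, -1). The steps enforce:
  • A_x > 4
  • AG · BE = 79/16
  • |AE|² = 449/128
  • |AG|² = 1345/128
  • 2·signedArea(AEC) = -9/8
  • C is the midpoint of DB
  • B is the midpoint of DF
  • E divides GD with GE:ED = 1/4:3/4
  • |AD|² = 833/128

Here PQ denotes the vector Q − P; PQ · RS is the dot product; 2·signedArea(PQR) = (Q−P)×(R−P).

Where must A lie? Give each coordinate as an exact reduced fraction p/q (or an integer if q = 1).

1. A_x = 69/16  [AG · BE = 79/16 ∩ 2·signedArea(AEC) = -9/8]
2. A_y = -45/16  [AG · BE = 79/16 ∩ 2·signedArea(AEC) = -9/8]
   → A = (69/16, -45/16)

A = (69/16, -45/16)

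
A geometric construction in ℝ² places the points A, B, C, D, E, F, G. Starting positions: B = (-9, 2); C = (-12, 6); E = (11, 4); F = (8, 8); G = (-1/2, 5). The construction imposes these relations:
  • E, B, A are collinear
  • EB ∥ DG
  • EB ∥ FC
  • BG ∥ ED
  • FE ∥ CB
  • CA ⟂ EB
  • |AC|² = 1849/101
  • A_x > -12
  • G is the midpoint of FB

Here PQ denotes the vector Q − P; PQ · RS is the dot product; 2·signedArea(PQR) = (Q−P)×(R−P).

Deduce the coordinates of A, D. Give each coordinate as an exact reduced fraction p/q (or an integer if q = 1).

1. A_x = -1169/101  [E, B, A are collinear ∩ CA ⟂ EB]
2. A_y = 176/101  [E, B, A are collinear ∩ CA ⟂ EB]
   → A = (-1169/101, 176/101)
3. D_x = 39/2  [EB ∥ DG ∩ BG ∥ ED]
4. D_y = 7  [EB ∥ DG ∩ BG ∥ ED]
   → D = (39/2, 7)

A = (-1169/101, 176/101)
D = (39/2, 7)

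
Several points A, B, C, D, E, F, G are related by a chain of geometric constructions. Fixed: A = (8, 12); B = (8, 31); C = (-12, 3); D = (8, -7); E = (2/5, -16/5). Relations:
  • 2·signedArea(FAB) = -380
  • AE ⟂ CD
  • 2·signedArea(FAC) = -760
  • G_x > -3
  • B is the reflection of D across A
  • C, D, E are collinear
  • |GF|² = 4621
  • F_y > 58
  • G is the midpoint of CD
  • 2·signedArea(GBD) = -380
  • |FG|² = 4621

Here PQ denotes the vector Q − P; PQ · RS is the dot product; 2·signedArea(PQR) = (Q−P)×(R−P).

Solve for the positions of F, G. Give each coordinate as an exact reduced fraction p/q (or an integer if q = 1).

F = (28, 59)
G = (-2, -2)

1. F_x = 28  [2·signedArea(FAB) = -380 ∩ 2·signedArea(FAC) = -760]
2. F_y = 59  [2·signedArea(FAB) = -380 ∩ 2·signedArea(FAC) = -760]
   → F = (28, 59)
3. G_x = -2  [G is the midpoint of CD]
4. G_y = -2  [G is the midpoint of CD]
   → G = (-2, -2)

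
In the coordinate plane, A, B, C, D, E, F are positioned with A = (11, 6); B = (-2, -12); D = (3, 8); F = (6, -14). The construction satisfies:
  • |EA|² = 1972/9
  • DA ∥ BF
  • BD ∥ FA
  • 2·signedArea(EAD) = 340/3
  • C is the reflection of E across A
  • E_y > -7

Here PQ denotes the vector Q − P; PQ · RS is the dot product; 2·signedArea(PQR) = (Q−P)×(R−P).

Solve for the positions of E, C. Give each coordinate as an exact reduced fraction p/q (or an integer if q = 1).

1. E_x = 7/3  [line -2·x + -8·y + -130/3 = 0 ∩ |EA|² = 1972/9]
2. E_y = -6  [line -2·x + -8·y + -130/3 = 0 ∩ |EA|² = 1972/9]
   → E = (7/3, -6)
3. C_x = 59/3  [C is the reflection of E across A]
4. C_y = 18  [C is the reflection of E across A]
   → C = (59/3, 18)

C = (59/3, 18)
E = (7/3, -6)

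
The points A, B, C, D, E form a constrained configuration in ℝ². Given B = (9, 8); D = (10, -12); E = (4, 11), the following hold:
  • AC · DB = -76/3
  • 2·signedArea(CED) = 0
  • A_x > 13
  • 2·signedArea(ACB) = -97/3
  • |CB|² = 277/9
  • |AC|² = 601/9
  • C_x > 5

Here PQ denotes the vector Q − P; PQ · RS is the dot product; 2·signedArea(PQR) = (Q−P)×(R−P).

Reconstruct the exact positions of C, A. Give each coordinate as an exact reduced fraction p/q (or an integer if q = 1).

1. C_x = 6  [line 23·x + 6·y + -158 = 0 ∩ |CB|² = 277/9]
2. C_y = 10/3  [line 23·x + 6·y + -158 = 0 ∩ |CB|² = 277/9]
   → C = (6, 10/3)
3. A_x = 14  [AC · DB = -76/3 ∩ 2·signedArea(ACB) = -97/3]
4. A_y = 5  [AC · DB = -76/3 ∩ 2·signedArea(ACB) = -97/3]
   → A = (14, 5)

A = (14, 5)
C = (6, 10/3)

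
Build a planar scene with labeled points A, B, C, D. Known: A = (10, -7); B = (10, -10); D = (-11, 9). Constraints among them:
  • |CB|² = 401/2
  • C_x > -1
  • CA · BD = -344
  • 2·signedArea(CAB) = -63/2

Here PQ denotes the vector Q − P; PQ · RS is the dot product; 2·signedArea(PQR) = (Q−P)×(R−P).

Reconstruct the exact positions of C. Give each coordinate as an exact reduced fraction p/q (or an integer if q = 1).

1. C_x = -1/2  [CA · BD = -344 ∩ 2·signedArea(CAB) = -63/2]
2. C_y = -1/2  [CA · BD = -344 ∩ 2·signedArea(CAB) = -63/2]
   → C = (-1/2, -1/2)

C = (-1/2, -1/2)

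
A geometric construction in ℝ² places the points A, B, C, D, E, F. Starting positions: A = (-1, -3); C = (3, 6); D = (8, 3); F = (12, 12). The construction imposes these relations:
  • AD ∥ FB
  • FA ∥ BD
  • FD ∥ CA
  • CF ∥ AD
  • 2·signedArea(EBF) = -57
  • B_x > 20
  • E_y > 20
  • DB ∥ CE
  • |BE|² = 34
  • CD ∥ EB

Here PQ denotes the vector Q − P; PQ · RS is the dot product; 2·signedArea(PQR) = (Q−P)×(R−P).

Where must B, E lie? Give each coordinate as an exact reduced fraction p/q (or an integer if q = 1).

B = (21, 18)
E = (16, 21)

1. B_x = 21  [FA ∥ BD ∩ AD ∥ FB]
2. B_y = 18  [FA ∥ BD ∩ AD ∥ FB]
   → B = (21, 18)
3. E_x = 16  [CD ∥ EB ∩ DB ∥ CE]
4. E_y = 21  [CD ∥ EB ∩ DB ∥ CE]
   → E = (16, 21)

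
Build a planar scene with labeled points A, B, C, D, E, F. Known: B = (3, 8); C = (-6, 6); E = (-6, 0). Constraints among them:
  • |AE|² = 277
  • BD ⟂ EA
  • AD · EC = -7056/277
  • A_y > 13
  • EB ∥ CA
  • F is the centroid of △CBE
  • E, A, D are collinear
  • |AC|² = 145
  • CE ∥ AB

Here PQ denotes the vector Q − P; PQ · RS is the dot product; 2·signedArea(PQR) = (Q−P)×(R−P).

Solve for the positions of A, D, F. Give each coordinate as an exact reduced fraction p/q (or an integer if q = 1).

1. A_x = 3  [CE ∥ AB ∩ EB ∥ CA]
2. A_y = 14  [CE ∥ AB ∩ EB ∥ CA]
   → A = (3, 14)
3. D_x = 75/277  [E, A, D are collinear ∩ BD ⟂ EA]
4. D_y = 2702/277  [E, A, D are collinear ∩ BD ⟂ EA]
   → D = (75/277, 2702/277)
5. F_x = -3  [F is the centroid of △CBE]
6. F_y = 14/3  [F is the centroid of △CBE]
   → F = (-3, 14/3)

A = (3, 14)
D = (75/277, 2702/277)
F = (-3, 14/3)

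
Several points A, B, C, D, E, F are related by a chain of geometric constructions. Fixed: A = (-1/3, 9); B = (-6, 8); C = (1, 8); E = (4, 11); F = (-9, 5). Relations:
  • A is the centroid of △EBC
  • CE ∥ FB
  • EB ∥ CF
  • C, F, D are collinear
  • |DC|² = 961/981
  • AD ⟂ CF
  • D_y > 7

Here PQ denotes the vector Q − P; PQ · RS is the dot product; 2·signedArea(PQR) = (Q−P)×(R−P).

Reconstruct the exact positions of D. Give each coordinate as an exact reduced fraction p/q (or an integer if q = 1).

D = (17/327, 841/109)

1. D_x = 17/327  [C, F, D are collinear ∩ AD ⟂ CF]
2. D_y = 841/109  [C, F, D are collinear ∩ AD ⟂ CF]
   → D = (17/327, 841/109)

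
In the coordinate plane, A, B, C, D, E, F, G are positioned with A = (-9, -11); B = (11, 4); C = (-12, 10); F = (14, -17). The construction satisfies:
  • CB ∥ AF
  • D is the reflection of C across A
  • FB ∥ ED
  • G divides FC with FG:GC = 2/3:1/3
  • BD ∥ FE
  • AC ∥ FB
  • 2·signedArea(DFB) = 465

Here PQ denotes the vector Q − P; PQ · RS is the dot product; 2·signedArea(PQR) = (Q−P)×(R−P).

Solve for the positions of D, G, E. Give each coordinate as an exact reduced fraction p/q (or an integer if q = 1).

D = (-6, -32)
E = (-3, -53)
G = (-10/3, 1)

1. D_x = -6  [D is the reflection of C across A]
2. D_y = -32  [D is the reflection of C across A]
   → D = (-6, -32)
3. G_x = -10/3  [G divides FC with FG:GC = 2/3:1/3]
4. G_y = 1  [G divides FC with FG:GC = 2/3:1/3]
   → G = (-10/3, 1)
5. E_x = -3  [FB ∥ ED ∩ BD ∥ FE]
6. E_y = -53  [FB ∥ ED ∩ BD ∥ FE]
   → E = (-3, -53)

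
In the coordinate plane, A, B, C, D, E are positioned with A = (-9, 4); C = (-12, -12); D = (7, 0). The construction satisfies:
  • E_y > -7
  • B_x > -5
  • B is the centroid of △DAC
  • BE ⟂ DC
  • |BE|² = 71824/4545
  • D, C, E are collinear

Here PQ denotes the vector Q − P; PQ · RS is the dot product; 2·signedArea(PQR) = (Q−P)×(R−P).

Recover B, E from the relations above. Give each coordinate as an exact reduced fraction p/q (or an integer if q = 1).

B = (-14/3, -8/3)
E = (-3854/1515, -3044/505)

1. B_x = -14/3  [B is the centroid of △DAC]
2. B_y = -8/3  [B is the centroid of △DAC]
   → B = (-14/3, -8/3)
3. E_x = -3854/1515  [D, C, E are collinear ∩ BE ⟂ DC]
4. E_y = -3044/505  [D, C, E are collinear ∩ BE ⟂ DC]
   → E = (-3854/1515, -3044/505)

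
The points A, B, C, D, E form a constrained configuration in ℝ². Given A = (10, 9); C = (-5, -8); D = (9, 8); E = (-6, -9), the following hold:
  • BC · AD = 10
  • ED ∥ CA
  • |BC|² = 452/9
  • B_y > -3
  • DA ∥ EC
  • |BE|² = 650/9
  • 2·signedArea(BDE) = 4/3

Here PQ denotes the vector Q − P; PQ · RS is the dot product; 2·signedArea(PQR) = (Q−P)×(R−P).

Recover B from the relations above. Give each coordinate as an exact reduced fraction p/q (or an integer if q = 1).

1. B_x = -1/3  [2·signedArea(BDE) = 4/3 ∩ BC · AD = 10]
2. B_y = -8/3  [2·signedArea(BDE) = 4/3 ∩ BC · AD = 10]
   → B = (-1/3, -8/3)

B = (-1/3, -8/3)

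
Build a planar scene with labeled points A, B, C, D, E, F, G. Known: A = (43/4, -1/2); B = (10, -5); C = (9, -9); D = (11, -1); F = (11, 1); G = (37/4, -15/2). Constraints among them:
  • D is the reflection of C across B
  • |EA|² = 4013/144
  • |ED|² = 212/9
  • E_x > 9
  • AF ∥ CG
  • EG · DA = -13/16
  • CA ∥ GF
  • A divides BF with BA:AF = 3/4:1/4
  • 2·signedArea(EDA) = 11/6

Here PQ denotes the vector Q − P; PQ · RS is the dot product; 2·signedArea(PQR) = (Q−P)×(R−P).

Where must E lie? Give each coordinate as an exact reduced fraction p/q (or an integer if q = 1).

1. E_x = 29/3  [2·signedArea(EDA) = 11/6 ∩ EG · DA = -13/16]
2. E_y = -17/3  [2·signedArea(EDA) = 11/6 ∩ EG · DA = -13/16]
   → E = (29/3, -17/3)

E = (29/3, -17/3)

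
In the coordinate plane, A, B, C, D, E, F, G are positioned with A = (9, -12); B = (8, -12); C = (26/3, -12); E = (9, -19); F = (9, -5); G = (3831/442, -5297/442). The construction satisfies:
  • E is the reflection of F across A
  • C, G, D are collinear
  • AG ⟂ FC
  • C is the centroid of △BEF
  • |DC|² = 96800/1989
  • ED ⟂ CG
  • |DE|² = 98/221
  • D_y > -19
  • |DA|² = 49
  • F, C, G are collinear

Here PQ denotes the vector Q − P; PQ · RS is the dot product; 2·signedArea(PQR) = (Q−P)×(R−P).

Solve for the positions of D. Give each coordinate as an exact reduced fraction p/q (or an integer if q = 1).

D = (1842/221, -4192/221)

1. D_x = 1842/221  [C, G, D are collinear ∩ ED ⟂ CG]
2. D_y = -4192/221  [C, G, D are collinear ∩ ED ⟂ CG]
   → D = (1842/221, -4192/221)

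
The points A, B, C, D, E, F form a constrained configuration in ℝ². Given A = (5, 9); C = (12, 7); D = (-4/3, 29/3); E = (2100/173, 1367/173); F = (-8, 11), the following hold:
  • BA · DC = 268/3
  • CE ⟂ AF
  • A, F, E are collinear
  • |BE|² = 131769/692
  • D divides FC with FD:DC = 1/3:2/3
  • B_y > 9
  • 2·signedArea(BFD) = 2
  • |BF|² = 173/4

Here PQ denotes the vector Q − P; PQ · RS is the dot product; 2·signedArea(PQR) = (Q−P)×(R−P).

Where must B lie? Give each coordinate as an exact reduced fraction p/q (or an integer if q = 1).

B = (-3/2, 10)

1. B_x = -3/2  [2·signedArea(BFD) = 2 ∩ BA · DC = 268/3]
2. B_y = 10  [2·signedArea(BFD) = 2 ∩ BA · DC = 268/3]
   → B = (-3/2, 10)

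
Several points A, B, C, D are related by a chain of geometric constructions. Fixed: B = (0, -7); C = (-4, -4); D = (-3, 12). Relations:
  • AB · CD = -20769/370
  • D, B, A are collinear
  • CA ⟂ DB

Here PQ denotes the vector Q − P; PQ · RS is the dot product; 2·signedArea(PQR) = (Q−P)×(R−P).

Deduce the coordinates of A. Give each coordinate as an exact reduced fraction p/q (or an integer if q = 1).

1. A_x = -207/370  [D, B, A are collinear ∩ CA ⟂ DB]
2. A_y = -1279/370  [D, B, A are collinear ∩ CA ⟂ DB]
   → A = (-207/370, -1279/370)

A = (-207/370, -1279/370)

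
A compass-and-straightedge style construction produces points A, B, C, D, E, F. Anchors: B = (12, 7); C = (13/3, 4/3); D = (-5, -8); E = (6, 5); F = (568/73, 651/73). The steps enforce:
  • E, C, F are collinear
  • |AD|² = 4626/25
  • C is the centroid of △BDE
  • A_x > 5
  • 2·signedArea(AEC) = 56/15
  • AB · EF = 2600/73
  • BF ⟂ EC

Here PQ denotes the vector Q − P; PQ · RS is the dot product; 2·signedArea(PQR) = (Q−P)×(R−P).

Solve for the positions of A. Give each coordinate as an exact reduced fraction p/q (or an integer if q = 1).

A = (26/5, 1)

1. A_x = 26/5  [2·signedArea(AEC) = 56/15 ∩ AB · EF = 2600/73]
2. A_y = 1  [2·signedArea(AEC) = 56/15 ∩ AB · EF = 2600/73]
   → A = (26/5, 1)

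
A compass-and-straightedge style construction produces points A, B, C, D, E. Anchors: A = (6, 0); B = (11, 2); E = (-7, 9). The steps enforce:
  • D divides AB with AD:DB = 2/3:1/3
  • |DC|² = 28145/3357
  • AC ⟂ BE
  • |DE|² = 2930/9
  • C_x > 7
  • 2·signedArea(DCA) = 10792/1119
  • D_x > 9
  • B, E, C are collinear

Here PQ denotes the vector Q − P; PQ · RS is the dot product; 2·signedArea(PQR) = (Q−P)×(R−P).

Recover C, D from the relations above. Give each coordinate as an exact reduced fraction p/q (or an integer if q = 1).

1. C_x = 2735/373  [B, E, C are collinear ∩ AC ⟂ BE]
2. C_y = 1278/373  [B, E, C are collinear ∩ AC ⟂ BE]
   → C = (2735/373, 1278/373)
3. D_x = 28/3  [D divides AB with AD:DB = 2/3:1/3]
4. D_y = 4/3  [D divides AB with AD:DB = 2/3:1/3]
   → D = (28/3, 4/3)

C = (2735/373, 1278/373)
D = (28/3, 4/3)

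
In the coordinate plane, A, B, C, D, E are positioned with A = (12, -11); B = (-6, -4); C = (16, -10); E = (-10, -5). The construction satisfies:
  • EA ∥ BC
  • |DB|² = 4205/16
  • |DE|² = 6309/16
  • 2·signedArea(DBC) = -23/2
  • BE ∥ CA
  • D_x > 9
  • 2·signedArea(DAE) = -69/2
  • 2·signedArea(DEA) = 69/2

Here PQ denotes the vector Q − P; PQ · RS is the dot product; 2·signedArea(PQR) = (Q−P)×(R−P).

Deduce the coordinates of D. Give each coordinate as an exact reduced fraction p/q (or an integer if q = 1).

D = (19/2, -35/4)

1. D_x = 19/2  [line -6·x + -22·y + -271/2 = 0 ∩ |DE|² = 6309/16]
2. D_y = -35/4  [line -6·x + -22·y + -271/2 = 0 ∩ |DE|² = 6309/16]
   → D = (19/2, -35/4)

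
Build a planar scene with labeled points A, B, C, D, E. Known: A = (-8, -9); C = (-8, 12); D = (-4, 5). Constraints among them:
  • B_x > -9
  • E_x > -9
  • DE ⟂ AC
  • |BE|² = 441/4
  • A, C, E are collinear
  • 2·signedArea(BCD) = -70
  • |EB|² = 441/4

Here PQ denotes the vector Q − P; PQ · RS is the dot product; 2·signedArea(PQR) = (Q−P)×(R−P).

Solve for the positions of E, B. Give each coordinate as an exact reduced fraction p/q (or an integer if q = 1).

1. E_x = -8  [A, C, E are collinear ∩ DE ⟂ AC]
2. E_y = 5  [A, C, E are collinear ∩ DE ⟂ AC]
   → E = (-8, 5)
3. B_x = -8  [line 7·x + 4·y + 78 = 0 ∩ |BE|² = 441/4]
4. B_y = -11/2  [line 7·x + 4·y + 78 = 0 ∩ |BE|² = 441/4]
   → B = (-8, -11/2)

B = (-8, -11/2)
E = (-8, 5)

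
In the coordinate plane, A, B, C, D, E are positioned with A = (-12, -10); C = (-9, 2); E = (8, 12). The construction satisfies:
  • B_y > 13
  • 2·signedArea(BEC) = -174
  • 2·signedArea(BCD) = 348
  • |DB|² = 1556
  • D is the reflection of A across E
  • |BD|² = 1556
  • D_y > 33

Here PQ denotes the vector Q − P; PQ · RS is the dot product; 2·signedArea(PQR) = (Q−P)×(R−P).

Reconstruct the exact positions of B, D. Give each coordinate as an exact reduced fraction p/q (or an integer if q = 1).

1. D_x = 28  [D is the reflection of A across E]
2. D_y = 34  [D is the reflection of A across E]
   → D = (28, 34)
3. B_x = -6  [2·signedArea(BCD) = 348 ∩ 2·signedArea(BEC) = -174]
4. B_y = 14  [2·signedArea(BCD) = 348 ∩ 2·signedArea(BEC) = -174]
   → B = (-6, 14)

B = (-6, 14)
D = (28, 34)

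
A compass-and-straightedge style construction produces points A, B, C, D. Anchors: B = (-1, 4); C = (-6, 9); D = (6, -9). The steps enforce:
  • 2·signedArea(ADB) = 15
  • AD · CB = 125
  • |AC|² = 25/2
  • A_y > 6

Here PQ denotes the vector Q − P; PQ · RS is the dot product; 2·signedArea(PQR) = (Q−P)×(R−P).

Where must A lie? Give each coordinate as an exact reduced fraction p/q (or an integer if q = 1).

A = (-7/2, 13/2)

1. A_x = -7/2  [AD · CB = 125 ∩ 2·signedArea(ADB) = 15]
2. A_y = 13/2  [AD · CB = 125 ∩ 2·signedArea(ADB) = 15]
   → A = (-7/2, 13/2)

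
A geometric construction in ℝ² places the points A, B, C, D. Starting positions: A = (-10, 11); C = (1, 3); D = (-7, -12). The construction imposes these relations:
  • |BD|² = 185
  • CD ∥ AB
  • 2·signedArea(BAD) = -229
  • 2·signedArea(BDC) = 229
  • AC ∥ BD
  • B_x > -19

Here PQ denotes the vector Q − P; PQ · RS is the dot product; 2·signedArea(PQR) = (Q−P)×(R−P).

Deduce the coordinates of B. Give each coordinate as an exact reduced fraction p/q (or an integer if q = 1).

B = (-18, -4)

1. B_x = -18  [AC ∥ BD ∩ CD ∥ AB]
2. B_y = -4  [AC ∥ BD ∩ CD ∥ AB]
   → B = (-18, -4)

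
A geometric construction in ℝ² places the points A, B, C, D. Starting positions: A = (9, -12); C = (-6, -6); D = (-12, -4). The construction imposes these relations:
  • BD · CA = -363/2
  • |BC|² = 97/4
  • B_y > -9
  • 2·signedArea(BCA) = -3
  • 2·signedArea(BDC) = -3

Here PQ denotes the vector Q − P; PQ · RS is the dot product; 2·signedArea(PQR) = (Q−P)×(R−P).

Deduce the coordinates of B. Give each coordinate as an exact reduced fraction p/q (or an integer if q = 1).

1. B_x = -3/2  [2·signedArea(BCA) = -3 ∩ 2·signedArea(BDC) = -3]
2. B_y = -8  [2·signedArea(BCA) = -3 ∩ 2·signedArea(BDC) = -3]
   → B = (-3/2, -8)

B = (-3/2, -8)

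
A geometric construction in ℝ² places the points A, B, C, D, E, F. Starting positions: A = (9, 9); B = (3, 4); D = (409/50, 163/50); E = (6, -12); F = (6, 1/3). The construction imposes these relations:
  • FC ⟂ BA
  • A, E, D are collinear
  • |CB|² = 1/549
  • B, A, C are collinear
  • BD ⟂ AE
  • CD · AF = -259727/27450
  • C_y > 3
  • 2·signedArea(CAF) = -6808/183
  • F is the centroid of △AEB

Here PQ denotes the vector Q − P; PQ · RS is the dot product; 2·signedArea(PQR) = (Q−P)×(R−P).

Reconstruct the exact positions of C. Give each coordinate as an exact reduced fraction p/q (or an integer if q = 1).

C = (181/61, 727/183)

1. C_x = 181/61  [B, A, C are collinear ∩ FC ⟂ BA]
2. C_y = 727/183  [B, A, C are collinear ∩ FC ⟂ BA]
   → C = (181/61, 727/183)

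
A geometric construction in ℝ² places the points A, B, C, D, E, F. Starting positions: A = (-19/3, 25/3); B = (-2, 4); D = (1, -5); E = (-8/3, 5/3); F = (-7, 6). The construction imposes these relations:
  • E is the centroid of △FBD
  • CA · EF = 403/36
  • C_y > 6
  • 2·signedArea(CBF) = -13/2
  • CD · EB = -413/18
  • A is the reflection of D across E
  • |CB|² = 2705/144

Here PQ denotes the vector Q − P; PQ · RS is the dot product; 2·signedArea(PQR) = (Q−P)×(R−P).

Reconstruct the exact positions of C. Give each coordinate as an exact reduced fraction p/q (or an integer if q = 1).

1. C_x = -65/12  [CA · EF = 403/36 ∩ 2·signedArea(CBF) = -13/2]
2. C_y = 20/3  [CA · EF = 403/36 ∩ 2·signedArea(CBF) = -13/2]
   → C = (-65/12, 20/3)

C = (-65/12, 20/3)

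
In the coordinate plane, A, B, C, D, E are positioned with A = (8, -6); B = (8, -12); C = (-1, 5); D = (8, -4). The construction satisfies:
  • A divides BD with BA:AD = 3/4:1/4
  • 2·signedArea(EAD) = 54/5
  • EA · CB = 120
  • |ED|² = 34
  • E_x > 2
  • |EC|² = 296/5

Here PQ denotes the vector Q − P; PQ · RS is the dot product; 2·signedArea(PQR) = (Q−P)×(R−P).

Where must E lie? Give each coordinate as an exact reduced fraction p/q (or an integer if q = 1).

1. E_x = 13/5  [EA · CB = 120 ∩ 2·signedArea(EAD) = 54/5]
2. E_y = -9/5  [EA · CB = 120 ∩ 2·signedArea(EAD) = 54/5]
   → E = (13/5, -9/5)

E = (13/5, -9/5)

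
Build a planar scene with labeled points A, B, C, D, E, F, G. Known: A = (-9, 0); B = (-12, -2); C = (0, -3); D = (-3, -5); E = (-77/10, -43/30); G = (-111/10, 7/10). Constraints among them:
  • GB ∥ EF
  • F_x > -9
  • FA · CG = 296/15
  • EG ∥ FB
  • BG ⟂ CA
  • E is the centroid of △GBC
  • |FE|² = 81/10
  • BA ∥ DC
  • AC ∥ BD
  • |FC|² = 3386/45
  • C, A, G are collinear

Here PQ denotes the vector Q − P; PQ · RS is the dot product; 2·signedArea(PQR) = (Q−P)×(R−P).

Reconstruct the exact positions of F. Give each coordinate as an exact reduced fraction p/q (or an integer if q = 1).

F = (-43/5, -62/15)

1. F_x = -43/5  [EG ∥ FB ∩ GB ∥ EF]
2. F_y = -62/15  [EG ∥ FB ∩ GB ∥ EF]
   → F = (-43/5, -62/15)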